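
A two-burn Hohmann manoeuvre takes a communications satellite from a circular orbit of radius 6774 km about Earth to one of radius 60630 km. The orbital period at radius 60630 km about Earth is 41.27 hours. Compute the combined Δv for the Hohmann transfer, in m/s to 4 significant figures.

Δv = 4032 m/s

From Kepler's third law T² = 4π²r³/μ at r = 60630 km, T = 41.27 hours = 41.27 × 3600 s = 1.48572×10^5 s: μ = 4π²r³/T² = 3.98610×10^5 km³/s².
Transfer-ellipse semi-major axis a_t = (r₁ + r₂)/2 = (6774 + 60630)/2 = 33702 km.
At r₁ the circular-orbit speed is v₁ = √(μ/r₁) = 7.67099 km/s.
On the transfer ellipse at r₁, vis-viva equation gives v_p = √[μ(2/r₁ − 1/a_t)] = 10.2889 km/s.
First burn Δv₁ = |v_p − v₁| = 2.6179 km/s.
Circular speed at r₂: v₂ = √(μ/r₂) = 2.56407 km/s.
Transfer-orbit speed at r₂: v_a = √[μ(2/r₂ − 1/a_t)] = 1.14954 km/s.
Second burn Δv₂ = |v₂ − v_a| = 1.4145 km/s.
Δv = Δv₁ + Δv₂ = 2.6179 + 1.4145 = 4.032 km/s.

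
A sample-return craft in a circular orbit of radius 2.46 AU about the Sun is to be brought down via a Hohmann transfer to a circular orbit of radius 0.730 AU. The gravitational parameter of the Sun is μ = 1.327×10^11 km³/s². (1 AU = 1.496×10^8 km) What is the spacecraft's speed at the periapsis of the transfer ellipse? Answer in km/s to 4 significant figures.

v = 43.29 km/s

In km: r₁ = 2.46 × 1.496×10^8 = 3.68016×10^8 km; r₂ = 0.730 × 1.496×10^8 = 1.09208×10^8 km.
Transfer-ellipse semi-major axis a_t = (r₁ + r₂)/2 = (3.68016×10^8 + 1.09208×10^8)/2 = 2.38612×10^8 km.
At periapsis, r = 1.09208×10^8 km.
Applying v² = μ(2/r − 1/a_t): v = 43.29 km/s.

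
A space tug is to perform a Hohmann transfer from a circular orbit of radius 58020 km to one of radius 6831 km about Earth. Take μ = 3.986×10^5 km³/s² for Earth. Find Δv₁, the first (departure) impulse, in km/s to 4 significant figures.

The Hohmann ellipse has a_t = (r₁ + r₂)/2 = 32425.5 km.
Circular speed at r = 58020 km: v_c = √(μ/r) = 2.621 km/s.
Vis-viva on the transfer ellipse at r = 58020 km gives v_t = √[μ(2/r − 1/a_t)] = 1.203 km/s.
Δv₁ = |v_t − v_c| = |1.203 − 2.621| = 1.418 km/s.

Δv₁ = 1.418 km/s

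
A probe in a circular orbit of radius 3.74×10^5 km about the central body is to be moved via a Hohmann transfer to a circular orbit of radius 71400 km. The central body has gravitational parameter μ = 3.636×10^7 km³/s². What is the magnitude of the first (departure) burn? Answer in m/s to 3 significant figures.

Semi-major axis of the transfer orbit: a_t = (3.740×10^5 + 71400)/2 = 2.227×10^5 km.
Circular speed at r = 3.740×10^5 km: v_c = √(μ/r) = 9.860 km/s.
Vis-viva on the transfer ellipse at r = 3.740×10^5 km gives v_t = √[μ(2/r − 1/a_t)] = 5.583 km/s.
Δv₁ = |v_t − v_c| = |5.583 − 9.860| = 4.277 km/s.

Δv₁ = 4280 m/s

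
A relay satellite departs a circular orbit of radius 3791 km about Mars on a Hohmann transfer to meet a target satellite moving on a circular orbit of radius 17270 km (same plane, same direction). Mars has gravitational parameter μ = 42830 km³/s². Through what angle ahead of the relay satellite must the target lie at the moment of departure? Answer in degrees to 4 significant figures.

The Hohmann ellipse has a_t = (r₁ + r₂)/2 = 10530.5 km.
Transfer time t = π√(a_t³/μ) = 16400 s.
Target angular speed ω₂ = √(μ/r₂³) = 9.119×10^-5 rad/s.
Angle swept by the target during transfer: ω₂·t = 1.496 rad = 85.71°.
The relay satellite traverses 180° on the transfer ellipse, so the target must lead by 180° − 85.71° = 94.29°.

φ = 94.29°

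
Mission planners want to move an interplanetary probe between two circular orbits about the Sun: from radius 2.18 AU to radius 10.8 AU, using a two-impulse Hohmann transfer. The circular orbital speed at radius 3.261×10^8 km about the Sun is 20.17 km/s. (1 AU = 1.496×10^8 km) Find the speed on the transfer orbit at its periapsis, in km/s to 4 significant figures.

v = 26.02 km/s

From the circular-orbit relation v² = μ/r at r = 3.261×10^8 km: μ = v²r = (20.17)² × 3.261×10^8 = 1.32667×10^11 km³/s².
In km: r₁ = 2.18 × 1.496×10^8 = 3.26128×10^8 km; r₂ = 10.8 × 1.496×10^8 = 1.61568×10^9 km.
The Hohmann ellipse has a_t = (r₁ + r₂)/2 = 9.70904×10^8 km.
The periapsis of the transfer ellipse is at r = 3.26128×10^8 km.
Vis-viva: v = √[μ(2/r − 1/a_t)] = √[1.32667×10^11 × (2/3.26128×10^8 − 1/9.70904×10^8)] = 26.02 km/s.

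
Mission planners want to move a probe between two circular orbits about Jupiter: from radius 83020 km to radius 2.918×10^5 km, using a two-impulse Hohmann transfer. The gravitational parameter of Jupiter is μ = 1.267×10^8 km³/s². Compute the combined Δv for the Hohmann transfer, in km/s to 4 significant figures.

Δv = 16.65 km/s

The Hohmann ellipse has a_t = (r₁ + r₂)/2 = 1.8741×10^5 km.
Circular speed at r₁: v₁ = √(μ/r₁) = √(1.267×10^8/83020) = 39.0658 km/s.
On the transfer ellipse at r₁, v² = μ(2/r − 1/a) gives v_p = √[μ(2/r₁ − 1/a_t)] = 48.7465 km/s.
First burn Δv₁ = |v_p − v₁| = 9.681 km/s.
Circular speed at r₂: v₂ = √(μ/r₂) = 20.838 km/s.
Transfer-orbit speed at r₂: v_a = √[μ(2/r₂ − 1/a_t)] = 13.869 km/s.
Second burn Δv₂ = |v₂ − v_a| = 6.969 km/s.
Δv = Δv₁ + Δv₂ = 9.681 + 6.969 = 16.65 km/s.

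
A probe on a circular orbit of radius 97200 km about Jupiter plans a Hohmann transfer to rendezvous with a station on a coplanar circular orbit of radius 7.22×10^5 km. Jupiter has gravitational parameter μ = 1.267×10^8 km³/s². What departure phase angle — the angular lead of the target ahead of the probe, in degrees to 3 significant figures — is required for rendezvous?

φ = 103°

Semi-major axis of the transfer orbit: a_t = (97200 + 7.220×10^5)/2 = 4.096×10^5 km.
The half-period of the transfer ellipse is t = π√(a_t³/μ) = 73165 s.
The target's mean motion on its circular orbit is ω₂ = √(μ/r₂³) = 1.8348×10^-5 rad/s.
Angle swept by the target during transfer: ω₂·t = 1.3424 rad = 76.91°.
Arrival is 180° from departure on the ellipse, so φ = 180° − 76.91° = 103°.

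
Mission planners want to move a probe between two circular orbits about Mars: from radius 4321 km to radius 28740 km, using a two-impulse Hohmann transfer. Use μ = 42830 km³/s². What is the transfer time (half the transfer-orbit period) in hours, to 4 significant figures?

t = 8.962 hours

Transfer-ellipse semi-major axis a_t = (r₁ + r₂)/2 = (4321 + 28740)/2 = 16530.5 km.
By Kepler's third law the transfer-orbit period is T = 2π√(a_t³/μ), so t = T/2 = 32263 s.
Converting: 32263 s ÷ 3600 s/hour = 8.962 hours.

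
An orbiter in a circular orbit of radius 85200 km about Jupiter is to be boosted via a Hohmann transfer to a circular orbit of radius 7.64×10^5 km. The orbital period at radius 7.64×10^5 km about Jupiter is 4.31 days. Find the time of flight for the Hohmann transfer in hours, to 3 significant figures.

From Kepler's third law T² = 4π²r³/μ at r = 7.64×10^5 km, T = 4.31 days = 4.31 × 86400 s = 3.72384×10^5 s: μ = 4π²r³/T² = 1.26957×10^8 km³/s².
Transfer-ellipse semi-major axis a_t = (r₁ + r₂)/2 = (85200 + 7.640×10^5)/2 = 4.246×10^5 km.
Half the transfer-orbit period gives t = π√(a_t³/μ) = 77140 s.
Converting: 77140 s ÷ 3600 s/hour = 21.4 hours.

t = 21.4 hours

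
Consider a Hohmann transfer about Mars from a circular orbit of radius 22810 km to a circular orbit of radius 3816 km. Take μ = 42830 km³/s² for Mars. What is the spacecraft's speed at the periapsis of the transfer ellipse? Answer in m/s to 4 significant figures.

v = 4385 m/s

Semi-major axis of the transfer orbit: a_t = (22810 + 3816)/2 = 13313 km.
The periapsis of the transfer ellipse is at r = 3816 km.
From the vis-viva equation, v = √[μ(2/r − 1/a_t)] = 4.385 km/s.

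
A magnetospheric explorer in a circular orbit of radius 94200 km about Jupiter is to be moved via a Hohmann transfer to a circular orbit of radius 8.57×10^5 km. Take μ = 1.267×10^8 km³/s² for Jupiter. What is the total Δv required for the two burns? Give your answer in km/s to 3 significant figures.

Δv = 19.3 km/s

Semi-major axis of the transfer orbit: a_t = (94200 + 8.570×10^5)/2 = 4.756×10^5 km.
Circular speed at r₁: v₁ = √(μ/r₁) = √(1.267×10^8/94200) = 36.674 km/s.
Transfer-orbit speed at r₁ (vis-viva equation): v_p = √[μ(2/r₁ − 1/a_t)] = 49.230 km/s.
First burn Δv₁ = |v_p − v₁| = 12.556 km/s.
Circular speed at r₂: v₂ = √(μ/r₂) = 12.159 km/s.
Transfer-orbit speed at r₂: v_a = √[μ(2/r₂ − 1/a_t)] = 5.4113 km/s.
Second burn Δv₂ = |v₂ − v_a| = 6.7477 km/s.
Total Δv = Δv₁ + Δv₂ = 19.30 km/s.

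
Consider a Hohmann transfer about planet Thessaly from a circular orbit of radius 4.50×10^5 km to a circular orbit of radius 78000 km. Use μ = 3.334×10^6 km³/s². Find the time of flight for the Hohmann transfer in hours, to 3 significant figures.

The Hohmann ellipse has a_t = (r₁ + r₂)/2 = 2.640×10^5 km.
Transfer time t = π√(a_t³/μ) = π√((2.640×10^5)³ / 3.334×10^6) = 2.334×10^5 s.
Converting: 2.334×10^5 s ÷ 3600 s/hour = 64.8 hours.

t = 64.8 hours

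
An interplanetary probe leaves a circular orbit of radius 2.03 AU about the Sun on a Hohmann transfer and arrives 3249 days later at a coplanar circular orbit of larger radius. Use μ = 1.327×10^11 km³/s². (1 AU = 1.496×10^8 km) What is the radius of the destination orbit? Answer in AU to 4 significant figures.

In km: r₁ = 2.03 × 1.496×10^8 = 3.03688×10^8 km.
Transfer time t = 3249 days = 2.807136×10^8 s, and t = π√(a_t³/μ).
So a_t = (μ t²/π²)^(1/3) = (1.327×10^11 × (2.807136×10^8)² / π²)^(1/3) = 1.0195×10^9 km.
Since a_t = (r₁ + r₂)/2, r₂ = 2a_t − r₁ = 2×1.0195×10^9 − 3.03688×10^8 = 1.735312×10^9 km.
In AU: r₂ = 1.735312×10^9 / 1.496×10^8 = 11.60 AU.

r₂ = 11.60 AU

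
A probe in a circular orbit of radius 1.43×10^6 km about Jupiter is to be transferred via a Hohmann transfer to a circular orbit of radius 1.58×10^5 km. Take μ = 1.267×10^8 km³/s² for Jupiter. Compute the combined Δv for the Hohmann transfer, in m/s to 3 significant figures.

The Hohmann ellipse has a_t = (r₁ + r₂)/2 = 7.940×10^5 km.
At r₁ the circular-orbit speed is v₁ = √(μ/r₁) = 9.413 km/s.
On the transfer ellipse at r₁, v² = μ(2/r − 1/a) gives v_a = √[μ(2/r₁ − 1/a_t)] = 4.199 km/s.
First burn Δv₁ = |v_a − v₁| = 5.214 km/s.
At r₂, v₂ = √(μ/r₂) = 28.318 km/s.
Transfer-orbit speed at r₂: v_p = √[μ(2/r₂ − 1/a_t)] = 38.003 km/s.
Second burn Δv₂ = |v₂ − v_p| = 9.685 km/s.
Total Δv = Δv₁ + Δv₂ = 14.90 km/s.

Δv = 14900 m/s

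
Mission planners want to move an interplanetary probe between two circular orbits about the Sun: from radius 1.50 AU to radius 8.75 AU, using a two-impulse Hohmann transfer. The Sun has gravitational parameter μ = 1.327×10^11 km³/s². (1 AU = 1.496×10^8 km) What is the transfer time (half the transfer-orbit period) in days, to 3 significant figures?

t = 2120 days

In km: r₁ = 1.50 × 1.496×10^8 = 2.244×10^8 km; r₂ = 8.75 × 1.496×10^8 = 1.309×10^9 km.
Transfer-ellipse semi-major axis a_t = (r₁ + r₂)/2 = (2.244×10^8 + 1.309×10^9)/2 = 7.667×10^8 km.
By Kepler's third law the transfer-orbit period is T = 2π√(a_t³/μ), so t = T/2 = 1.831×10^8 s.
Converting: 1.831×10^8 s ÷ 86400 s/day = 2120 days.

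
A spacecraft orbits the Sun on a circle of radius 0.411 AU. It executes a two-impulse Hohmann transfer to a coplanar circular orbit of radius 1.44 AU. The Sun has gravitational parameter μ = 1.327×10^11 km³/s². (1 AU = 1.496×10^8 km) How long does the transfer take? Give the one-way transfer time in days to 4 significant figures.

t = 162.6 days

In km: r₁ = 0.411 × 1.496×10^8 = 6.14856×10^7 km; r₂ = 1.44 × 1.496×10^8 = 2.15424×10^8 km.
The Hohmann ellipse has a_t = (r₁ + r₂)/2 = 1.384548×10^8 km.
Half the transfer-orbit period gives t = π√(a_t³/μ) = 1.405×10^7 s.
Converting: 1.405×10^7 s ÷ 86400 s/day = 162.6 days.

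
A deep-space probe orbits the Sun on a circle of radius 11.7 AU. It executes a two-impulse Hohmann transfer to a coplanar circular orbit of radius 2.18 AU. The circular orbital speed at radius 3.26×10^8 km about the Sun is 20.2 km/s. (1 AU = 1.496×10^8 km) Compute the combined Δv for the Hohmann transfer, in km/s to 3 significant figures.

From the circular-orbit relation v² = μ/r at r = 3.26×10^8 km: μ = v²r = (20.2)² × 3.26×10^8 = 1.33021×10^11 km³/s².
In km: r₁ = 11.7 × 1.496×10^8 = 1.75032×10^9 km; r₂ = 2.18 × 1.496×10^8 = 3.26128×10^8 km.
Semi-major axis of the transfer orbit: a_t = (1.75032×10^9 + 3.26128×10^8)/2 = 1.038224×10^9 km.
Circular speed at r₁: v₁ = √(μ/r₁) = √(1.33021×10^11/1.75032×10^9) = 8.718 km/s.
On the transfer ellipse at r₁, vis-viva gives v_a = √[μ(2/r₁ − 1/a_t)] = 4.886 km/s.
First burn Δv₁ = |v_a − v₁| = 3.832 km/s.
Circular speed at r₂: v₂ = √(μ/r₂) = 20.196 km/s.
Transfer-orbit speed at r₂: v_p = √[μ(2/r₂ − 1/a_t)] = 26.223 km/s.
Second burn Δv₂ = |v₂ − v_p| = 6.027 km/s.
Δv = Δv₁ + Δv₂ = 3.832 + 6.027 = 9.859 km/s.

Δv = 9.86 km/s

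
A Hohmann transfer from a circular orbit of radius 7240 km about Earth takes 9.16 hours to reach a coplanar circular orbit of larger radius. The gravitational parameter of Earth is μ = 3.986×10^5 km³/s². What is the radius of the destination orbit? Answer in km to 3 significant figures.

Transfer time t = 9.16 hours = 32976 s, and t = π√(a_t³/μ).
So a_t = (μ t²/π²)^(1/3) = (3.986×10^5 × (32976)² / π²)^(1/3) = 35281 km.
Since a_t = (r₁ + r₂)/2, r₂ = 2a_t − r₁ = 2×35281 − 7240 = 63322 km.

r₂ = 63300 km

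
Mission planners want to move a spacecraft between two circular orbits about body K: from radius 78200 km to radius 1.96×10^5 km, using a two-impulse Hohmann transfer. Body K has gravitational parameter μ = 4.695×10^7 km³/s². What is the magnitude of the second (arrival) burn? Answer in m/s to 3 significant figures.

Δv₂ = 3790 m/s

Transfer-ellipse semi-major axis a_t = (r₁ + r₂)/2 = (78200 + 1.960×10^5)/2 = 1.371×10^5 km.
Circular speed at r = 1.960×10^5 km: v_c = √(μ/r) = 15.477 km/s.
Transfer-orbit speed at the same r (vis-viva, a = a_t): v_t = √[μ(2/r − 1/a_t)] = 11.689 km/s.
Δv₂ = |v_t − v_c| = |11.689 − 15.477| = 3.788 km/s.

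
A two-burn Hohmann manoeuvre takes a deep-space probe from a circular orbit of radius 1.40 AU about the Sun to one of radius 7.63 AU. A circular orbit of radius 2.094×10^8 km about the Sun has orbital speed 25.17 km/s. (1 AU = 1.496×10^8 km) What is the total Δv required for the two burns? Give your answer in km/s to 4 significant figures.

From the circular-orbit relation v² = μ/r at r = 2.094×10^8 km: μ = v²r = (25.17)² × 2.094×10^8 = 1.32661×10^11 km³/s².
In km: r₁ = 1.40 × 1.496×10^8 = 2.0944×10^8 km; r₂ = 7.63 × 1.496×10^8 = 1.141448×10^9 km.
The Hohmann ellipse has a_t = (r₁ + r₂)/2 = 6.75444×10^8 km.
Circular speed at r₁: v₁ = √(μ/r₁) = √(1.32661×10^11/2.0944×10^8) = 25.17 km/s.
Transfer-orbit speed at r₁ (v² = μ(2/r − 1/a)): v_p = √[μ(2/r₁ − 1/a_t)] = 32.72 km/s.
First burn Δv₁ = |v_p − v₁| = 7.550 km/s.
At r₂, v₂ = √(μ/r₂) = 10.78 km/s.
Transfer-orbit speed at r₂: v_a = √[μ(2/r₂ − 1/a_t)] = 6.003 km/s.
Second burn Δv₂ = |v₂ − v_a| = 4.777 km/s.
Δv = Δv₁ + Δv₂ = 7.550 + 4.777 = 12.33 km/s.

Δv = 12.33 km/s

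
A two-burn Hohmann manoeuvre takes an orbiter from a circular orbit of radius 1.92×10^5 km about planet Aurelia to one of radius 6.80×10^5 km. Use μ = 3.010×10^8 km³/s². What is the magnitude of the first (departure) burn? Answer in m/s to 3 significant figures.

Δv₁ = 9850 m/s

The Hohmann ellipse has a_t = (r₁ + r₂)/2 = 4.360×10^5 km.
Circular speed at r = 1.920×10^5 km: v_c = √(μ/r) = 39.594 km/s.
Transfer-orbit speed at the same r (vis-viva, a = a_t): v_t = √[μ(2/r − 1/a_t)] = 49.447 km/s.
Δv₁ = |v_t − v_c| = |49.447 − 39.594| = 9.853 km/s.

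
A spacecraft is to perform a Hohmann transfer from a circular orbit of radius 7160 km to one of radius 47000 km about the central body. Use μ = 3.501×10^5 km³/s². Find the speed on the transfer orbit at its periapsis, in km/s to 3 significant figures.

v = 9.21 km/s

Transfer-ellipse semi-major axis a_t = (r₁ + r₂)/2 = (7160 + 47000)/2 = 27080 km.
The periapsis of the transfer ellipse is at r = 7160 km.
Applying v² = μ(2/r − 1/a_t): v = 9.212 km/s.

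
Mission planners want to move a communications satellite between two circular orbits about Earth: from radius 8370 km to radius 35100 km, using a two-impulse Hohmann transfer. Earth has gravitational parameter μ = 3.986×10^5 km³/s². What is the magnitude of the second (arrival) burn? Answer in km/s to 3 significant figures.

Δv₂ = 1.28 km/s

Transfer-ellipse semi-major axis a_t = (r₁ + r₂)/2 = (8370 + 35100)/2 = 21735 km.
On the circular orbit at r = 35100 km, v_c = √(μ/r) = 3.370 km/s.
Transfer-orbit speed at the same r (vis-viva, a = a_t): v_t = √[μ(2/r − 1/a_t)] = 2.091 km/s.
Δv₂ = |v_t − v_c| = |2.091 − 3.370| = 1.279 km/s.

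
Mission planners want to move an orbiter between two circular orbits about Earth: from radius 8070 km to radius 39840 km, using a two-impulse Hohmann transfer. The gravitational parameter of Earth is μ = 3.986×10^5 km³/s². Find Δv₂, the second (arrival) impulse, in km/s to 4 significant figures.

Δv₂ = 1.327 km/s

Transfer-ellipse semi-major axis a_t = (r₁ + r₂)/2 = (8070 + 39840)/2 = 23955 km.
Circular speed at r = 39840 km: v_c = √(μ/r) = 3.163 km/s.
Vis-viva on the transfer ellipse at r = 39840 km gives v_t = √[μ(2/r − 1/a_t)] = 1.836 km/s.
Δv₂ = |v_t − v_c| = |1.836 − 3.163| = 1.327 km/s.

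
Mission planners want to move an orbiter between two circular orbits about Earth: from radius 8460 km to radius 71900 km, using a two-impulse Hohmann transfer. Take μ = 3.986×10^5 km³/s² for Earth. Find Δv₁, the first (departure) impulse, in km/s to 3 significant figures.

Δv₁ = 2.32 km/s

Transfer-ellipse semi-major axis a_t = (r₁ + r₂)/2 = (8460 + 71900)/2 = 40180 km.
Circular speed at r = 8460 km: v_c = √(μ/r) = 6.864 km/s.
Transfer-orbit speed at the same r (vis-viva, a = a_t): v_t = √[μ(2/r − 1/a_t)] = 9.182 km/s.
Δv₁ = |v_t − v_c| = |9.182 − 6.864| = 2.318 km/s.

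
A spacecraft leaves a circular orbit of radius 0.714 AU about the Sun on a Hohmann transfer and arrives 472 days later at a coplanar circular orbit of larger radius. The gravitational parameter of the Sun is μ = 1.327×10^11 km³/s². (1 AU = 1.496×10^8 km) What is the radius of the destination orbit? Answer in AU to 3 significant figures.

In km: r₁ = 0.714 × 1.496×10^8 = 1.068144×10^8 km.
Transfer time t = 472 days = 4.07808×10^7 s, and t = π√(a_t³/μ).
So a_t = (μ t²/π²)^(1/3) = (1.327×10^11 × (4.07808×10^7)² / π²)^(1/3) = 2.8173×10^8 km.
Since a_t = (r₁ + r₂)/2, r₂ = 2a_t − r₁ = 2×2.8173×10^8 − 1.068144×10^8 = 4.566456×10^8 km.
In AU: r₂ = 4.566456×10^8 / 1.496×10^8 = 3.05 AU.

r₂ = 3.05 AU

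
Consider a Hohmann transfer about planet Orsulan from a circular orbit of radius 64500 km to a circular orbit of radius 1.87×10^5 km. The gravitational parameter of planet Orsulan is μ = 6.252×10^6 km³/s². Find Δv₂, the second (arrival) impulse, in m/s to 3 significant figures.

The Hohmann ellipse has a_t = (r₁ + r₂)/2 = 1.2575×10^5 km.
On the circular orbit at r = 1.870×10^5 km, v_c = √(μ/r) = 5.782 km/s.
Transfer-orbit speed at the same r (vis-viva, a = a_t): v_t = √[μ(2/r − 1/a_t)] = 4.141 km/s.
Δv₂ = |v_t − v_c| = |4.141 − 5.782| = 1.641 km/s.

Δv₂ = 1640 m/s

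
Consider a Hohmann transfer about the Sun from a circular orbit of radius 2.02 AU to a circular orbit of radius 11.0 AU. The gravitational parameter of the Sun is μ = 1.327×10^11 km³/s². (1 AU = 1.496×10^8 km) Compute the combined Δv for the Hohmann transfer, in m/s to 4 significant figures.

In km: r₁ = 2.02 × 1.496×10^8 = 3.02192×10^8 km; r₂ = 11.0 × 1.496×10^8 = 1.6456×10^9 km.
The Hohmann ellipse has a_t = (r₁ + r₂)/2 = 9.73896×10^8 km.
Circular speed at r₁: v₁ = √(μ/r₁) = √(1.327×10^11/3.02192×10^8) = 20.9553 km/s.
On the transfer ellipse at r₁, vis-viva gives v_p = √[μ(2/r₁ − 1/a_t)] = 27.2395 km/s.
First burn Δv₁ = |v_p − v₁| = 6.284 km/s.
At r₂, v₂ = √(μ/r₂) = 8.980 km/s.
Transfer-orbit speed at r₂: v_a = √[μ(2/r₂ − 1/a_t)] = 5.002 km/s.
Second burn Δv₂ = |v₂ − v_a| = 3.978 km/s.
Total Δv = Δv₁ + Δv₂ = 10.26 km/s.

Δv = 10260 m/s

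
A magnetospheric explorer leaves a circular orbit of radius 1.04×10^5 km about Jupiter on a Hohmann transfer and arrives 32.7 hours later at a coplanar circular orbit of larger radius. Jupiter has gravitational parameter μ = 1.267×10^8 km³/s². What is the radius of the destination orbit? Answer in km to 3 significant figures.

r₂ = 1.02×10^6 km

Transfer time t = 32.7 hours = 1.1772×10^5 s, and t = π√(a_t³/μ).
So a_t = (μ t²/π²)^(1/3) = (1.267×10^8 × (1.1772×10^5)² / π²)^(1/3) = 5.6242×10^5 km.
Since a_t = (r₁ + r₂)/2, r₂ = 2a_t − r₁ = 2×5.6242×10^5 − 1.040×10^5 = 1.02084×10^6 km.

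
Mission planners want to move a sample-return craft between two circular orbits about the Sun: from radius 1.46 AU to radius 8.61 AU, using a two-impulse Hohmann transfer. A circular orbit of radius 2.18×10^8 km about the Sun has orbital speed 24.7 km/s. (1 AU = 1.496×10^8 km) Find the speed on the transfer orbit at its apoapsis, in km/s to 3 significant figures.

v = 5.47 km/s

From the circular-orbit relation v² = μ/r at r = 2.18×10^8 km: μ = v²r = (24.7)² × 2.18×10^8 = 1.33000×10^11 km³/s².
In km: r₁ = 1.46 × 1.496×10^8 = 2.18416×10^8 km; r₂ = 8.61 × 1.496×10^8 = 1.288056×10^9 km.
The Hohmann ellipse has a_t = (r₁ + r₂)/2 = 7.53236×10^8 km.
The apoapsis of the transfer ellipse is at r = 1.288056×10^9 km.
Vis-viva: v = √[μ(2/r − 1/a_t)] = √[1.33000×10^11 × (2/1.288056×10^9 − 1/7.53236×10^8)] = 5.472 km/s.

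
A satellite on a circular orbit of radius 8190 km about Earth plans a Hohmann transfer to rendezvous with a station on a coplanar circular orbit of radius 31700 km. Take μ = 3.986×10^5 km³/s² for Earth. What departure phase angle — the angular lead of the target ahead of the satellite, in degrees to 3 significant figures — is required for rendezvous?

The Hohmann ellipse has a_t = (r₁ + r₂)/2 = 19945 km.
The half-period of the transfer ellipse is t = π√(a_t³/μ) = 14016.3 s.
The target's mean motion on its circular orbit is ω₂ = √(μ/r₂³) = 1.11861×10^-4 rad/s.
Angle swept by the target during transfer: ω₂·t = 1.5679 rad = 89.83°.
The satellite traverses 180° on the transfer ellipse, so the target must lead by 180° − 89.83° = 90.2°.

φ = 90.2°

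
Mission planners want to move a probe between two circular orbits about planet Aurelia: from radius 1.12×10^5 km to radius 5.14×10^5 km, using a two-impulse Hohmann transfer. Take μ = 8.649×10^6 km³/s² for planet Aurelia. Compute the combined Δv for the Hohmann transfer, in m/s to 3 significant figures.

The Hohmann ellipse has a_t = (r₁ + r₂)/2 = 3.130×10^5 km.
At r₁ the circular-orbit speed is v₁ = √(μ/r₁) = 8.78767 km/s.
On the transfer ellipse at r₁, vis-viva gives v_p = √[μ(2/r₁ − 1/a_t)] = 11.2612 km/s.
First burn Δv₁ = |v_p − v₁| = 2.4735 km/s.
At r₂, v₂ = √(μ/r₂) = 4.1021 km/s.
Transfer-orbit speed at r₂: v_a = √[μ(2/r₂ − 1/a_t)] = 2.4538 km/s.
Second burn Δv₂ = |v₂ − v_a| = 1.6483 km/s.
Δv = Δv₁ + Δv₂ = 2.4735 + 1.6483 = 4.122 km/s.

Δv = 4120 m/s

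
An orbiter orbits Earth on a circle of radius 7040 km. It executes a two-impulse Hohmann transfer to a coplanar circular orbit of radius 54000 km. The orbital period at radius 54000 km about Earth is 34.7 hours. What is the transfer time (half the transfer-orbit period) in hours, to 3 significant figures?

From Kepler's third law T² = 4π²r³/μ at r = 54000 km, T = 34.7 hours = 34.7 × 3600 s = 1.2492×10^5 s: μ = 4π²r³/T² = 3.98361×10^5 km³/s².
Transfer-ellipse semi-major axis a_t = (r₁ + r₂)/2 = (7040 + 54000)/2 = 30520 km.
By Kepler's third law the transfer-orbit period is T = 2π√(a_t³/μ), so t = T/2 = 26540 s.
Converting: 26540 s ÷ 3600 s/hour = 7.37 hours.

t = 7.37 hours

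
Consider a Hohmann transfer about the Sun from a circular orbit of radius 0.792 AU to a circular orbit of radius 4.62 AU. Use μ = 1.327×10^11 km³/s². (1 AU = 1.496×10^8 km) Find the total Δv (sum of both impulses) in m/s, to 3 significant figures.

Δv = 16600 m/s

In km: r₁ = 0.792 × 1.496×10^8 = 1.184832×10^8 km; r₂ = 4.62 × 1.496×10^8 = 6.91152×10^8 km.
Semi-major axis of the transfer orbit: a_t = (1.184832×10^8 + 6.91152×10^8)/2 = 4.048176×10^8 km.
Circular speed at r₁: v₁ = √(μ/r₁) = √(1.327×10^11/1.184832×10^8) = 33.47 km/s.
On the transfer ellipse at r₁, vis-viva gives v_p = √[μ(2/r₁ − 1/a_t)] = 43.73 km/s.
First burn Δv₁ = |v_p − v₁| = 10.26 km/s.
At r₂, v₂ = √(μ/r₂) = 13.856 km/s.
Transfer-orbit speed at r₂: v_a = √[μ(2/r₂ − 1/a_t)] = 7.4963 km/s.
Second burn Δv₂ = |v₂ − v_a| = 6.360 km/s.
Total Δv = Δv₁ + Δv₂ = 16.62 km/s.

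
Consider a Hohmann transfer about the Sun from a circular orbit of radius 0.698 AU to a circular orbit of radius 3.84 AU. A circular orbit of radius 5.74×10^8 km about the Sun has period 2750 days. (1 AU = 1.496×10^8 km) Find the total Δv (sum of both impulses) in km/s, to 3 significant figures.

From Kepler's third law T² = 4π²r³/μ at r = 5.74×10^8 km, T = 2750 days = 2750 × 86400 s = 2.376×10^8 s: μ = 4π²r³/T² = 1.32252×10^11 km³/s².
In km: r₁ = 0.698 × 1.496×10^8 = 1.044208×10^8 km; r₂ = 3.84 × 1.496×10^8 = 5.74464×10^8 km.
The Hohmann ellipse has a_t = (r₁ + r₂)/2 = 3.394424×10^8 km.
At r₁ the circular-orbit speed is v₁ = √(μ/r₁) = 35.59 km/s.
Transfer-orbit speed at r₁ (vis-viva equation): v_p = √[μ(2/r₁ − 1/a_t)] = 46.30 km/s.
First burn Δv₁ = |v_p − v₁| = 10.71 km/s.
Circular speed at r₂: v₂ = √(μ/r₂) = 15.1729 km/s.
Transfer-orbit speed at r₂: v_a = √[μ(2/r₂ − 1/a_t)] = 8.41551 km/s.
Second burn Δv₂ = |v₂ − v_a| = 6.757 km/s.
Total Δv = Δv₁ + Δv₂ = 17.47 km/s.

Δv = 17.5 km/s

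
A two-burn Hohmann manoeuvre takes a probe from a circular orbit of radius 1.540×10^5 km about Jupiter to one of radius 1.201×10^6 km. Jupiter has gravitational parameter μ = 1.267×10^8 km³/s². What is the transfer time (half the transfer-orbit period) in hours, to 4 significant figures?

Semi-major axis of the transfer orbit: a_t = (1.540×10^5 + 1.201×10^6)/2 = 6.775×10^5 km.
Transfer time t = π√(a_t³/μ) = π√((6.775×10^5)³ / 1.267×10^8) = 1.5564×10^5 s.
Converting: 1.5564×10^5 s ÷ 3600 s/hour = 43.23 hours.

t = 43.23 hours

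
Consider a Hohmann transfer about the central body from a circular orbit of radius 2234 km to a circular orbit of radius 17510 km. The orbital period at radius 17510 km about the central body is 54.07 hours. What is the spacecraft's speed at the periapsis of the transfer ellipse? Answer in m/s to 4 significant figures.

v = 2107 m/s

From Kepler's third law T² = 4π²r³/μ at r = 17510 km, T = 54.07 hours = 54.07 × 3600 s = 1.94652×10^5 s: μ = 4π²r³/T² = 5593.72 km³/s².
Semi-major axis of the transfer orbit: a_t = (2234 + 17510)/2 = 9872 km.
At periapsis, r = 2234 km.
From the vis-viva equation, v = √[μ(2/r − 1/a_t)] = 2.107 km/s.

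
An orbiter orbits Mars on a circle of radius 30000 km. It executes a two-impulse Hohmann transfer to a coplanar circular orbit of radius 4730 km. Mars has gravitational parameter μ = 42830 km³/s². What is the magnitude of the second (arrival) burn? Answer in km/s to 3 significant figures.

Transfer-ellipse semi-major axis a_t = (r₁ + r₂)/2 = (30000 + 4730)/2 = 17365 km.
On the circular orbit at r = 4730 km, v_c = √(μ/r) = 3.009 km/s.
Transfer-orbit speed at the same r (vis-viva, a = a_t): v_t = √[μ(2/r − 1/a_t)] = 3.955 km/s.
Δv₂ = |v_t − v_c| = |3.955 − 3.009| = 0.9460 km/s.

Δv₂ = 0.946 km/s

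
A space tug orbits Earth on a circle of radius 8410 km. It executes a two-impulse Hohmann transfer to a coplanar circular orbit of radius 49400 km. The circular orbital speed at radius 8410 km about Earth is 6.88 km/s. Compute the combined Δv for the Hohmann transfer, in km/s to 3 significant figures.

From the circular-orbit relation v² = μ/r at r = 8410 km: μ = v²r = (6.88)² × 8410 = 3.98082×10^5 km³/s².
Transfer-ellipse semi-major axis a_t = (r₁ + r₂)/2 = (8410 + 49400)/2 = 28905 km.
Circular speed at r₁: v₁ = √(μ/r₁) = √(3.98082×10^5/8410) = 6.880 km/s.
On the transfer ellipse at r₁, v² = μ(2/r − 1/a) gives v_p = √[μ(2/r₁ − 1/a_t)] = 8.994 km/s.
First burn Δv₁ = |v_p − v₁| = 2.114 km/s.
Circular speed at r₂: v₂ = √(μ/r₂) = 2.839 km/s.
Transfer-orbit speed at r₂: v_a = √[μ(2/r₂ − 1/a_t)] = 1.531 km/s.
Second burn Δv₂ = |v₂ − v_a| = 1.308 km/s.
Total Δv = Δv₁ + Δv₂ = 3.422 km/s.

Δv = 3.42 km/s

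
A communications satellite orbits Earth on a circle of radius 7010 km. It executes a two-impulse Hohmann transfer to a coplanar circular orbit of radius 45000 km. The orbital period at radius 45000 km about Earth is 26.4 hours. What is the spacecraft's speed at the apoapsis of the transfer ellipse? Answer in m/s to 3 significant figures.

From Kepler's third law T² = 4π²r³/μ at r = 45000 km, T = 26.4 hours = 26.4 × 3600 s = 95040 s: μ = 4π²r³/T² = 3.98276×10^5 km³/s².
Transfer-ellipse semi-major axis a_t = (r₁ + r₂)/2 = (7010 + 45000)/2 = 26005 km.
At apoapsis, r = 45000 km.
From the vis-viva equation, v = √[μ(2/r − 1/a_t)] = 1.545 km/s.

v = 1540 m/s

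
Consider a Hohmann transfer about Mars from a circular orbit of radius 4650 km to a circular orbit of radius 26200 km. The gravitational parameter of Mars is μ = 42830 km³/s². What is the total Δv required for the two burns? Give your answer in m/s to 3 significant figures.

Transfer-ellipse semi-major axis a_t = (r₁ + r₂)/2 = (4650 + 26200)/2 = 15425 km.
Circular speed at r₁: v₁ = √(μ/r₁) = √(42830/4650) = 3.03492 km/s.
On the transfer ellipse at r₁, vis-viva gives v_p = √[μ(2/r₁ − 1/a_t)] = 3.95536 km/s.
First burn Δv₁ = |v_p − v₁| = 0.9204 km/s.
Circular speed at r₂: v₂ = √(μ/r₂) = 1.2786 km/s.
Transfer-orbit speed at r₂: v_a = √[μ(2/r₂ − 1/a_t)] = 0.70200 km/s.
Second burn Δv₂ = |v₂ − v_a| = 0.5766 km/s.
Δv = Δv₁ + Δv₂ = 0.9204 + 0.5766 = 1.497 km/s.

Δv = 1500 m/s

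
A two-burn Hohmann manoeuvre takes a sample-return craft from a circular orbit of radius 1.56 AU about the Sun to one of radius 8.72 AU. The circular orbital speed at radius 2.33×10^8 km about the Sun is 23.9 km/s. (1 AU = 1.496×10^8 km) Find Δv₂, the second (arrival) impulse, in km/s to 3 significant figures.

Δv₂ = 4.54 km/s

From the circular-orbit relation v² = μ/r at r = 2.33×10^8 km: μ = v²r = (23.9)² × 2.33×10^8 = 1.33092×10^11 km³/s².
In km: r₁ = 1.56 × 1.496×10^8 = 2.33376×10^8 km; r₂ = 8.72 × 1.496×10^8 = 1.304512×10^9 km.
Transfer-ellipse semi-major axis a_t = (r₁ + r₂)/2 = (2.33376×10^8 + 1.304512×10^9)/2 = 7.68944×10^8 km.
On the circular orbit at r = 1.304512×10^9 km, v_c = √(μ/r) = 10.101 km/s.
Transfer-orbit speed at the same r (vis-viva, a = a_t): v_t = √[μ(2/r − 1/a_t)] = 5.5646 km/s.
Δv₂ = |v_t − v_c| = |5.5646 − 10.101| = 4.536 km/s.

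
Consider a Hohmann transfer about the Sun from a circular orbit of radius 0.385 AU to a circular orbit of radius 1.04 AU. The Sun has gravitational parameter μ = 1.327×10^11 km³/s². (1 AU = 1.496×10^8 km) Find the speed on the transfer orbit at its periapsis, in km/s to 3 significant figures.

In km: r₁ = 0.385 × 1.496×10^8 = 5.7596×10^7 km; r₂ = 1.04 × 1.496×10^8 = 1.55584×10^8 km.
Semi-major axis of the transfer orbit: a_t = (5.7596×10^7 + 1.55584×10^8)/2 = 1.0659×10^8 km.
At periapsis, r = 5.7596×10^7 km.
Vis-viva: v = √[μ(2/r − 1/a_t)] = √[1.327×10^11 × (2/5.7596×10^7 − 1/1.0659×10^8)] = 57.99 km/s.

v = 58.0 km/s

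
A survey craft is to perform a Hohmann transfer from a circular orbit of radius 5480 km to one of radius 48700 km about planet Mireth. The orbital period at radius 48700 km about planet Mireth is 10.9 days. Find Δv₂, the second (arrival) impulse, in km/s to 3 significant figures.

From Kepler's third law T² = 4π²r³/μ at r = 48700 km, T = 10.9 days = 10.9 × 86400 s = 9.4176×10^5 s: μ = 4π²r³/T² = 5141.22 km³/s².
The Hohmann ellipse has a_t = (r₁ + r₂)/2 = 27090 km.
Circular speed at r = 48700 km: v_c = √(μ/r) = 0.3249 km/s.
Transfer-orbit speed at the same r (vis-viva, a = a_t): v_t = √[μ(2/r − 1/a_t)] = 0.1461 km/s.
Δv₂ = |v_t − v_c| = |0.1461 − 0.3249| = 0.1788 km/s.

Δv₂ = 0.179 km/s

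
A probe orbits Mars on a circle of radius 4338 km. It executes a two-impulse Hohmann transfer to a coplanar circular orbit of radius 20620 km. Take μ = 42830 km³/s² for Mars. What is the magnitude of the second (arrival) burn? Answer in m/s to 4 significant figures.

Semi-major axis of the transfer orbit: a_t = (4338 + 20620)/2 = 12479 km.
Circular speed at r = 20620 km: v_c = √(μ/r) = 1.4412 km/s.
Vis-viva on the transfer ellipse at r = 20620 km gives v_t = √[μ(2/r − 1/a_t)] = 0.84974 km/s.
Δv₂ = |v_t − v_c| = |0.84974 − 1.4412| = 0.5915 km/s.

Δv₂ = 591.5 m/s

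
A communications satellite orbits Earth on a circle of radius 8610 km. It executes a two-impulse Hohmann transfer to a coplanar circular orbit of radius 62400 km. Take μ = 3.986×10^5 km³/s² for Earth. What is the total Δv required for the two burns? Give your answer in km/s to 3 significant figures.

The Hohmann ellipse has a_t = (r₁ + r₂)/2 = 35505 km.
At r₁ the circular-orbit speed is v₁ = √(μ/r₁) = 6.804 km/s.
Transfer-orbit speed at r₁ (vis-viva equation): v_p = √[μ(2/r₁ − 1/a_t)] = 9.020 km/s.
First burn Δv₁ = |v_p − v₁| = 2.216 km/s.
Circular speed at r₂: v₂ = √(μ/r₂) = 2.5274 km/s.
Transfer-orbit speed at r₂: v_a = √[μ(2/r₂ − 1/a_t)] = 1.2446 km/s.
Second burn Δv₂ = |v₂ − v_a| = 1.283 km/s.
Δv = Δv₁ + Δv₂ = 2.216 + 1.283 = 3.499 km/s.

Δv = 3.50 km/s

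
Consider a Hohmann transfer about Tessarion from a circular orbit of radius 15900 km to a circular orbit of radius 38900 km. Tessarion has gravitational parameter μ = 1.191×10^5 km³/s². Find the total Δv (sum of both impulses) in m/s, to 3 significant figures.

Δv = 941 m/s

Semi-major axis of the transfer orbit: a_t = (15900 + 38900)/2 = 27400 km.
At r₁ the circular-orbit speed is v₁ = √(μ/r₁) = 2.73689 km/s.
Transfer-orbit speed at r₁ (vis-viva equation): v_p = √[μ(2/r₁ − 1/a_t)] = 3.26105 km/s.
First burn Δv₁ = |v_p − v₁| = 0.5242 km/s.
Circular speed at r₂: v₂ = √(μ/r₂) = 1.749770 km/s.
Transfer-orbit speed at r₂: v_a = √[μ(2/r₂ − 1/a_t)] = 1.332921 km/s.
Second burn Δv₂ = |v₂ − v_a| = 0.4168 km/s.
Δv = Δv₁ + Δv₂ = 0.5242 + 0.4168 = 0.9410 km/s.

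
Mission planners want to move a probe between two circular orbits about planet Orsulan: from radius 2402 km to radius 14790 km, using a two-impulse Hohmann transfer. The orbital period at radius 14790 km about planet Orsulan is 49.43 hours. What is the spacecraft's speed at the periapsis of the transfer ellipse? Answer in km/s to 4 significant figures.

From Kepler's third law T² = 4π²r³/μ at r = 14790 km, T = 49.43 hours = 49.43 × 3600 s = 1.77948×10^5 s: μ = 4π²r³/T² = 4033.46 km³/s².
Transfer-ellipse semi-major axis a_t = (r₁ + r₂)/2 = (2402 + 14790)/2 = 8596 km.
At periapsis, r = 2402 km.
Vis-viva: v = √[μ(2/r − 1/a_t)] = √[4033.46 × (2/2402 − 1/8596)] = 1.700 km/s.

v = 1.700 km/s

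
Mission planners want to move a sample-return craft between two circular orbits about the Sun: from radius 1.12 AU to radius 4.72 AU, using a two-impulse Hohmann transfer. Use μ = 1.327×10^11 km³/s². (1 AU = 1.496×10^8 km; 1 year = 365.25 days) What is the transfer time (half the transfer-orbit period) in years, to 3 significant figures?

t = 2.50 years

In km: r₁ = 1.12 × 1.496×10^8 = 1.67552×10^8 km; r₂ = 4.72 × 1.496×10^8 = 7.06112×10^8 km.
The Hohmann ellipse has a_t = (r₁ + r₂)/2 = 4.36832×10^8 km.
By Kepler's third law the transfer-orbit period is T = 2π√(a_t³/μ), so t = T/2 = 7.874×10^7 s.
Converting: 7.874×10^7 s ÷ 3.15576×10^7 s/year (365.25 × 86400) = 2.50 years.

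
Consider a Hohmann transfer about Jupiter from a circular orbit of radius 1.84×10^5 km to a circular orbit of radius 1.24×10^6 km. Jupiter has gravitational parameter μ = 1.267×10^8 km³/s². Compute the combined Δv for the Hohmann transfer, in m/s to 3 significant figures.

Δv = 13400 m/s

Semi-major axis of the transfer orbit: a_t = (1.840×10^5 + 1.240×10^6)/2 = 7.120×10^5 km.
At r₁ the circular-orbit speed is v₁ = √(μ/r₁) = 26.241 km/s.
On the transfer ellipse at r₁, vis-viva gives v_p = √[μ(2/r₁ − 1/a_t)] = 34.630 km/s.
First burn Δv₁ = |v_p − v₁| = 8.389 km/s.
At r₂, v₂ = √(μ/r₂) = 10.1083 km/s.
Transfer-orbit speed at r₂: v_a = √[μ(2/r₂ − 1/a_t)] = 5.13862 km/s.
Second burn Δv₂ = |v₂ − v_a| = 4.970 km/s.
Total Δv = Δv₁ + Δv₂ = 13.36 km/s.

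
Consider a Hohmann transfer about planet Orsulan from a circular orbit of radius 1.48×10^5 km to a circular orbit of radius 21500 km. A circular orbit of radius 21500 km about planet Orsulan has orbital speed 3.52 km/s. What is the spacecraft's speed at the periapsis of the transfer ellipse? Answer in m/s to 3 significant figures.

v = 4650 m/s

From the circular-orbit relation v² = μ/r at r = 21500 km: μ = v²r = (3.52)² × 21500 = 2.66394×10^5 km³/s².
Semi-major axis of the transfer orbit: a_t = (1.480×10^5 + 21500)/2 = 84750 km.
At periapsis, r = 21500 km.
Applying v² = μ(2/r − 1/a_t): v = 4.652 km/s.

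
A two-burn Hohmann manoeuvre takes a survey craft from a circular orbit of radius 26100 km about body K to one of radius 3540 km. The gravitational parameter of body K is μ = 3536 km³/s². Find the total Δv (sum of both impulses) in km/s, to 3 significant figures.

Semi-major axis of the transfer orbit: a_t = (26100 + 3540)/2 = 14820 km.
At r₁ the circular-orbit speed is v₁ = √(μ/r₁) = 0.3681 km/s.
Transfer-orbit speed at r₁ (v² = μ(2/r − 1/a)): v_a = √[μ(2/r₁ − 1/a_t)] = 0.1799 km/s.
First burn Δv₁ = |v_a − v₁| = 0.1882 km/s.
Circular speed at r₂: v₂ = √(μ/r₂) = 0.99943 km/s.
Transfer-orbit speed at r₂: v_p = √[μ(2/r₂ − 1/a_t)] = 1.3263 km/s.
Second burn Δv₂ = |v₂ − v_p| = 0.3269 km/s.
Total Δv = Δv₁ + Δv₂ = 0.5151 km/s.

Δv = 0.515 km/s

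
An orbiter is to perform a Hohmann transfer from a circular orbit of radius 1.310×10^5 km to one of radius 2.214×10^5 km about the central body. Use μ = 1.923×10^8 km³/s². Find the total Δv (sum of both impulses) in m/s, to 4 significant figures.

Semi-major axis of the transfer orbit: a_t = (1.310×10^5 + 2.214×10^5)/2 = 1.762×10^5 km.
Circular speed at r₁: v₁ = √(μ/r₁) = √(1.923×10^8/1.310×10^5) = 38.314 km/s.
On the transfer ellipse at r₁, vis-viva equation gives v_p = √[μ(2/r₁ − 1/a_t)] = 42.948 km/s.
First burn Δv₁ = |v_p − v₁| = 4.634 km/s.
Circular speed at r₂: v₂ = √(μ/r₂) = 29.47 km/s.
Transfer-orbit speed at r₂: v_a = √[μ(2/r₂ − 1/a_t)] = 25.41 km/s.
Second burn Δv₂ = |v₂ − v_a| = 4.060 km/s.
Δv = Δv₁ + Δv₂ = 4.634 + 4.060 = 8.694 km/s.

Δv = 8694 m/s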